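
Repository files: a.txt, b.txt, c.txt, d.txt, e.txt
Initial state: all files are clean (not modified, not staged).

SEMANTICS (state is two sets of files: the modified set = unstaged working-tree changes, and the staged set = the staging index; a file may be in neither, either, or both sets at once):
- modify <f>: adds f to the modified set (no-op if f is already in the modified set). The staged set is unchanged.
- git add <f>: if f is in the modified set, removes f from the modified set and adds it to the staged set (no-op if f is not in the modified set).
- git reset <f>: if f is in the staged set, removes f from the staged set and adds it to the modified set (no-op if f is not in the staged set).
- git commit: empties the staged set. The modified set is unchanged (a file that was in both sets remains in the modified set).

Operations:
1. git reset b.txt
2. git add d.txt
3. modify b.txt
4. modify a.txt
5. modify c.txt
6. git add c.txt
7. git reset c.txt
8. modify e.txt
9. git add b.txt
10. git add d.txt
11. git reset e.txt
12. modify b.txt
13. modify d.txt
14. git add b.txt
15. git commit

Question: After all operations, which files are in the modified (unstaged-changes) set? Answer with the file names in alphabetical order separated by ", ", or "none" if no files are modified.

Answer: a.txt, c.txt, d.txt, e.txt

Derivation:
After op 1 (git reset b.txt): modified={none} staged={none}
After op 2 (git add d.txt): modified={none} staged={none}
After op 3 (modify b.txt): modified={b.txt} staged={none}
After op 4 (modify a.txt): modified={a.txt, b.txt} staged={none}
After op 5 (modify c.txt): modified={a.txt, b.txt, c.txt} staged={none}
After op 6 (git add c.txt): modified={a.txt, b.txt} staged={c.txt}
After op 7 (git reset c.txt): modified={a.txt, b.txt, c.txt} staged={none}
After op 8 (modify e.txt): modified={a.txt, b.txt, c.txt, e.txt} staged={none}
After op 9 (git add b.txt): modified={a.txt, c.txt, e.txt} staged={b.txt}
After op 10 (git add d.txt): modified={a.txt, c.txt, e.txt} staged={b.txt}
After op 11 (git reset e.txt): modified={a.txt, c.txt, e.txt} staged={b.txt}
After op 12 (modify b.txt): modified={a.txt, b.txt, c.txt, e.txt} staged={b.txt}
After op 13 (modify d.txt): modified={a.txt, b.txt, c.txt, d.txt, e.txt} staged={b.txt}
After op 14 (git add b.txt): modified={a.txt, c.txt, d.txt, e.txt} staged={b.txt}
After op 15 (git commit): modified={a.txt, c.txt, d.txt, e.txt} staged={none}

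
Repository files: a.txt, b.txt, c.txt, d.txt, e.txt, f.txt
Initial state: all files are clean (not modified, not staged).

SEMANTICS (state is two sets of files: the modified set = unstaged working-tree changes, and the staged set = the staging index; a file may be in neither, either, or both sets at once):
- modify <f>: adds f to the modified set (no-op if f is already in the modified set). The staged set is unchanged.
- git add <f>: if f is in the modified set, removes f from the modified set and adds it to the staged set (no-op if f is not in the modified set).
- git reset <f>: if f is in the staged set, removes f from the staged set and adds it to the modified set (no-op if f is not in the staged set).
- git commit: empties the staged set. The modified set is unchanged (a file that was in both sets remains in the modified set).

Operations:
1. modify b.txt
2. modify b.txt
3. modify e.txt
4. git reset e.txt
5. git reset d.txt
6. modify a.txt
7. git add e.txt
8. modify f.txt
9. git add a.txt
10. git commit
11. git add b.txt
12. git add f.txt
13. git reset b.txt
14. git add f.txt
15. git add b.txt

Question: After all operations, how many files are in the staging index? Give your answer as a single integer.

Answer: 2

Derivation:
After op 1 (modify b.txt): modified={b.txt} staged={none}
After op 2 (modify b.txt): modified={b.txt} staged={none}
After op 3 (modify e.txt): modified={b.txt, e.txt} staged={none}
After op 4 (git reset e.txt): modified={b.txt, e.txt} staged={none}
After op 5 (git reset d.txt): modified={b.txt, e.txt} staged={none}
After op 6 (modify a.txt): modified={a.txt, b.txt, e.txt} staged={none}
After op 7 (git add e.txt): modified={a.txt, b.txt} staged={e.txt}
After op 8 (modify f.txt): modified={a.txt, b.txt, f.txt} staged={e.txt}
After op 9 (git add a.txt): modified={b.txt, f.txt} staged={a.txt, e.txt}
After op 10 (git commit): modified={b.txt, f.txt} staged={none}
After op 11 (git add b.txt): modified={f.txt} staged={b.txt}
After op 12 (git add f.txt): modified={none} staged={b.txt, f.txt}
After op 13 (git reset b.txt): modified={b.txt} staged={f.txt}
After op 14 (git add f.txt): modified={b.txt} staged={f.txt}
After op 15 (git add b.txt): modified={none} staged={b.txt, f.txt}
Final staged set: {b.txt, f.txt} -> count=2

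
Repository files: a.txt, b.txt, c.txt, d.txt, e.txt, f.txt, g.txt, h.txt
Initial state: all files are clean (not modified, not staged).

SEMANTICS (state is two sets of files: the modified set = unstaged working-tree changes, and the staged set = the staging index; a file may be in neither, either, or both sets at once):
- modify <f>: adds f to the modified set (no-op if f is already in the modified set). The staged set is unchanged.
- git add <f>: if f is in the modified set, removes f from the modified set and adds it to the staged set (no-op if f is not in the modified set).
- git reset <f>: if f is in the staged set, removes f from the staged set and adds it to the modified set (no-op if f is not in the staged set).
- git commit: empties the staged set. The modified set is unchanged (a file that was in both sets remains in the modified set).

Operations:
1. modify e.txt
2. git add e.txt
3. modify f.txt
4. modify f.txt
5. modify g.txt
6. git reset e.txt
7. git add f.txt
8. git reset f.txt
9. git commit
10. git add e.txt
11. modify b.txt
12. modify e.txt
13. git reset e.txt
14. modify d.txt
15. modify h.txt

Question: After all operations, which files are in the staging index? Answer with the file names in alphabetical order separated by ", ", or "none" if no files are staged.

Answer: none

Derivation:
After op 1 (modify e.txt): modified={e.txt} staged={none}
After op 2 (git add e.txt): modified={none} staged={e.txt}
After op 3 (modify f.txt): modified={f.txt} staged={e.txt}
After op 4 (modify f.txt): modified={f.txt} staged={e.txt}
After op 5 (modify g.txt): modified={f.txt, g.txt} staged={e.txt}
After op 6 (git reset e.txt): modified={e.txt, f.txt, g.txt} staged={none}
After op 7 (git add f.txt): modified={e.txt, g.txt} staged={f.txt}
After op 8 (git reset f.txt): modified={e.txt, f.txt, g.txt} staged={none}
After op 9 (git commit): modified={e.txt, f.txt, g.txt} staged={none}
After op 10 (git add e.txt): modified={f.txt, g.txt} staged={e.txt}
After op 11 (modify b.txt): modified={b.txt, f.txt, g.txt} staged={e.txt}
After op 12 (modify e.txt): modified={b.txt, e.txt, f.txt, g.txt} staged={e.txt}
After op 13 (git reset e.txt): modified={b.txt, e.txt, f.txt, g.txt} staged={none}
After op 14 (modify d.txt): modified={b.txt, d.txt, e.txt, f.txt, g.txt} staged={none}
After op 15 (modify h.txt): modified={b.txt, d.txt, e.txt, f.txt, g.txt, h.txt} staged={none}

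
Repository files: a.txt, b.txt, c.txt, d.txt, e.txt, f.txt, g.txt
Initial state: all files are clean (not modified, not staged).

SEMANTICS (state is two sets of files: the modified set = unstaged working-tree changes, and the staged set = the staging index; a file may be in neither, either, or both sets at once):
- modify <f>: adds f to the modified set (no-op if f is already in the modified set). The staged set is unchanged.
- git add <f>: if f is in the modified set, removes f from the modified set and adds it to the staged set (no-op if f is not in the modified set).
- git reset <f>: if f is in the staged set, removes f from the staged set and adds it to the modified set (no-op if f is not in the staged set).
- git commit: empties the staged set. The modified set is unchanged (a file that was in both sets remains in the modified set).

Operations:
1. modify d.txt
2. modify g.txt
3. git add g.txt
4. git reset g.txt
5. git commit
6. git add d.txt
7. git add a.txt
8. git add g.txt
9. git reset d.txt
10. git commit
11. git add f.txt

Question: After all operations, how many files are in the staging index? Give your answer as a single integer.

Answer: 0

Derivation:
After op 1 (modify d.txt): modified={d.txt} staged={none}
After op 2 (modify g.txt): modified={d.txt, g.txt} staged={none}
After op 3 (git add g.txt): modified={d.txt} staged={g.txt}
After op 4 (git reset g.txt): modified={d.txt, g.txt} staged={none}
After op 5 (git commit): modified={d.txt, g.txt} staged={none}
After op 6 (git add d.txt): modified={g.txt} staged={d.txt}
After op 7 (git add a.txt): modified={g.txt} staged={d.txt}
After op 8 (git add g.txt): modified={none} staged={d.txt, g.txt}
After op 9 (git reset d.txt): modified={d.txt} staged={g.txt}
After op 10 (git commit): modified={d.txt} staged={none}
After op 11 (git add f.txt): modified={d.txt} staged={none}
Final staged set: {none} -> count=0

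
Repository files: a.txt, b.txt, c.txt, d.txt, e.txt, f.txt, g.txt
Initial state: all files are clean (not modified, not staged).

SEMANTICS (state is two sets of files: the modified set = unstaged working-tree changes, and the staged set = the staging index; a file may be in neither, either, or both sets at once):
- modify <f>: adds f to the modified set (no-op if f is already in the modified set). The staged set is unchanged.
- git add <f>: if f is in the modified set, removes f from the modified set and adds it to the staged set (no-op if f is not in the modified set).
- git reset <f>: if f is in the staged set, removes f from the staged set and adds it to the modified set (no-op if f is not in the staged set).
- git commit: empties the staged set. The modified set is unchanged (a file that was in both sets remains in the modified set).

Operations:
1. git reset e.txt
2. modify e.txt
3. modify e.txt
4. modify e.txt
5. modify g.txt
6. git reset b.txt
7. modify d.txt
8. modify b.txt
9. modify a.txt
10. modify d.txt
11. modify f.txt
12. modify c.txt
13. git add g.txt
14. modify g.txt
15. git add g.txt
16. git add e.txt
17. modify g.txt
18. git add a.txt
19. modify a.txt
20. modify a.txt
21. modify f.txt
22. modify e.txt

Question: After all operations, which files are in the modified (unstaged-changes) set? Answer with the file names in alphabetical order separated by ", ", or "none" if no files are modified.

Answer: a.txt, b.txt, c.txt, d.txt, e.txt, f.txt, g.txt

Derivation:
After op 1 (git reset e.txt): modified={none} staged={none}
After op 2 (modify e.txt): modified={e.txt} staged={none}
After op 3 (modify e.txt): modified={e.txt} staged={none}
After op 4 (modify e.txt): modified={e.txt} staged={none}
After op 5 (modify g.txt): modified={e.txt, g.txt} staged={none}
After op 6 (git reset b.txt): modified={e.txt, g.txt} staged={none}
After op 7 (modify d.txt): modified={d.txt, e.txt, g.txt} staged={none}
After op 8 (modify b.txt): modified={b.txt, d.txt, e.txt, g.txt} staged={none}
After op 9 (modify a.txt): modified={a.txt, b.txt, d.txt, e.txt, g.txt} staged={none}
After op 10 (modify d.txt): modified={a.txt, b.txt, d.txt, e.txt, g.txt} staged={none}
After op 11 (modify f.txt): modified={a.txt, b.txt, d.txt, e.txt, f.txt, g.txt} staged={none}
After op 12 (modify c.txt): modified={a.txt, b.txt, c.txt, d.txt, e.txt, f.txt, g.txt} staged={none}
After op 13 (git add g.txt): modified={a.txt, b.txt, c.txt, d.txt, e.txt, f.txt} staged={g.txt}
After op 14 (modify g.txt): modified={a.txt, b.txt, c.txt, d.txt, e.txt, f.txt, g.txt} staged={g.txt}
After op 15 (git add g.txt): modified={a.txt, b.txt, c.txt, d.txt, e.txt, f.txt} staged={g.txt}
After op 16 (git add e.txt): modified={a.txt, b.txt, c.txt, d.txt, f.txt} staged={e.txt, g.txt}
After op 17 (modify g.txt): modified={a.txt, b.txt, c.txt, d.txt, f.txt, g.txt} staged={e.txt, g.txt}
After op 18 (git add a.txt): modified={b.txt, c.txt, d.txt, f.txt, g.txt} staged={a.txt, e.txt, g.txt}
After op 19 (modify a.txt): modified={a.txt, b.txt, c.txt, d.txt, f.txt, g.txt} staged={a.txt, e.txt, g.txt}
After op 20 (modify a.txt): modified={a.txt, b.txt, c.txt, d.txt, f.txt, g.txt} staged={a.txt, e.txt, g.txt}
After op 21 (modify f.txt): modified={a.txt, b.txt, c.txt, d.txt, f.txt, g.txt} staged={a.txt, e.txt, g.txt}
After op 22 (modify e.txt): modified={a.txt, b.txt, c.txt, d.txt, e.txt, f.txt, g.txt} staged={a.txt, e.txt, g.txt}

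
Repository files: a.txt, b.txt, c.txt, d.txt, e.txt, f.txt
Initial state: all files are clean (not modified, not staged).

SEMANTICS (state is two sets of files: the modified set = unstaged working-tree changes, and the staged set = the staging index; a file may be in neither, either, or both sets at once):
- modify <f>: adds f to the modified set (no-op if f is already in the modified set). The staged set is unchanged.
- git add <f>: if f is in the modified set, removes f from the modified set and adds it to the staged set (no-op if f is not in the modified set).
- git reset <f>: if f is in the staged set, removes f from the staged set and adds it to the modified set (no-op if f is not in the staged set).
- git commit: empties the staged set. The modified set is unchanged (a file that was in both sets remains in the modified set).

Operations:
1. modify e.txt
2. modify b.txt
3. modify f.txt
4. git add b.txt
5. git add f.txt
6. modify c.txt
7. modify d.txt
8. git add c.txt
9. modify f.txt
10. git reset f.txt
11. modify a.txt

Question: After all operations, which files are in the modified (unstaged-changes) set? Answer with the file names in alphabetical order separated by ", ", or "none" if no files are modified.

Answer: a.txt, d.txt, e.txt, f.txt

Derivation:
After op 1 (modify e.txt): modified={e.txt} staged={none}
After op 2 (modify b.txt): modified={b.txt, e.txt} staged={none}
After op 3 (modify f.txt): modified={b.txt, e.txt, f.txt} staged={none}
After op 4 (git add b.txt): modified={e.txt, f.txt} staged={b.txt}
After op 5 (git add f.txt): modified={e.txt} staged={b.txt, f.txt}
After op 6 (modify c.txt): modified={c.txt, e.txt} staged={b.txt, f.txt}
After op 7 (modify d.txt): modified={c.txt, d.txt, e.txt} staged={b.txt, f.txt}
After op 8 (git add c.txt): modified={d.txt, e.txt} staged={b.txt, c.txt, f.txt}
After op 9 (modify f.txt): modified={d.txt, e.txt, f.txt} staged={b.txt, c.txt, f.txt}
After op 10 (git reset f.txt): modified={d.txt, e.txt, f.txt} staged={b.txt, c.txt}
After op 11 (modify a.txt): modified={a.txt, d.txt, e.txt, f.txt} staged={b.txt, c.txt}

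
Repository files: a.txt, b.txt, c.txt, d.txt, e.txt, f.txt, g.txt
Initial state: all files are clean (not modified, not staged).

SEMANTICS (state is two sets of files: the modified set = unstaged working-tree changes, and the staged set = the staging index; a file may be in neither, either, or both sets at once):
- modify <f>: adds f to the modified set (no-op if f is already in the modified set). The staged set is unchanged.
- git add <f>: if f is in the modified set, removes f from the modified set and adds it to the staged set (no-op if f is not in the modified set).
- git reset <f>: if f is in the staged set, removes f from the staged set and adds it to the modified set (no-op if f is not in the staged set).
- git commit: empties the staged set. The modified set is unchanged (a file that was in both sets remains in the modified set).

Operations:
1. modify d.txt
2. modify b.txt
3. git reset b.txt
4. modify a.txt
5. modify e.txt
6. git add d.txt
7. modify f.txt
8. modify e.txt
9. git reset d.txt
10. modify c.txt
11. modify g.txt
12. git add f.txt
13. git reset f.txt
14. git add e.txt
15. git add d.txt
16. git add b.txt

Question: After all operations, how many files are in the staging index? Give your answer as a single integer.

After op 1 (modify d.txt): modified={d.txt} staged={none}
After op 2 (modify b.txt): modified={b.txt, d.txt} staged={none}
After op 3 (git reset b.txt): modified={b.txt, d.txt} staged={none}
After op 4 (modify a.txt): modified={a.txt, b.txt, d.txt} staged={none}
After op 5 (modify e.txt): modified={a.txt, b.txt, d.txt, e.txt} staged={none}
After op 6 (git add d.txt): modified={a.txt, b.txt, e.txt} staged={d.txt}
After op 7 (modify f.txt): modified={a.txt, b.txt, e.txt, f.txt} staged={d.txt}
After op 8 (modify e.txt): modified={a.txt, b.txt, e.txt, f.txt} staged={d.txt}
After op 9 (git reset d.txt): modified={a.txt, b.txt, d.txt, e.txt, f.txt} staged={none}
After op 10 (modify c.txt): modified={a.txt, b.txt, c.txt, d.txt, e.txt, f.txt} staged={none}
After op 11 (modify g.txt): modified={a.txt, b.txt, c.txt, d.txt, e.txt, f.txt, g.txt} staged={none}
After op 12 (git add f.txt): modified={a.txt, b.txt, c.txt, d.txt, e.txt, g.txt} staged={f.txt}
After op 13 (git reset f.txt): modified={a.txt, b.txt, c.txt, d.txt, e.txt, f.txt, g.txt} staged={none}
After op 14 (git add e.txt): modified={a.txt, b.txt, c.txt, d.txt, f.txt, g.txt} staged={e.txt}
After op 15 (git add d.txt): modified={a.txt, b.txt, c.txt, f.txt, g.txt} staged={d.txt, e.txt}
After op 16 (git add b.txt): modified={a.txt, c.txt, f.txt, g.txt} staged={b.txt, d.txt, e.txt}
Final staged set: {b.txt, d.txt, e.txt} -> count=3

Answer: 3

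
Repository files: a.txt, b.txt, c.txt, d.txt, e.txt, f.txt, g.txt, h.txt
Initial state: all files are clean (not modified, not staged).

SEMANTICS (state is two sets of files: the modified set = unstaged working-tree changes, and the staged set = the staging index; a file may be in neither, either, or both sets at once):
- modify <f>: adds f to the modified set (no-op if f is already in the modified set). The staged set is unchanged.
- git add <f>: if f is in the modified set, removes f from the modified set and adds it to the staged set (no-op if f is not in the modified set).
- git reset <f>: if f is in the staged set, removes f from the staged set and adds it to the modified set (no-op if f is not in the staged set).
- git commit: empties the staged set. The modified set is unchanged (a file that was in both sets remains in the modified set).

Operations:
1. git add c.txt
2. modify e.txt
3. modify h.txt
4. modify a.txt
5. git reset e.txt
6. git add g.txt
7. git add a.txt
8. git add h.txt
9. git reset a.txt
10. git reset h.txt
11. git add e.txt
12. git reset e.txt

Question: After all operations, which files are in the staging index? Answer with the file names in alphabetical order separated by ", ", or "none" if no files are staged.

Answer: none

Derivation:
After op 1 (git add c.txt): modified={none} staged={none}
After op 2 (modify e.txt): modified={e.txt} staged={none}
After op 3 (modify h.txt): modified={e.txt, h.txt} staged={none}
After op 4 (modify a.txt): modified={a.txt, e.txt, h.txt} staged={none}
After op 5 (git reset e.txt): modified={a.txt, e.txt, h.txt} staged={none}
After op 6 (git add g.txt): modified={a.txt, e.txt, h.txt} staged={none}
After op 7 (git add a.txt): modified={e.txt, h.txt} staged={a.txt}
After op 8 (git add h.txt): modified={e.txt} staged={a.txt, h.txt}
After op 9 (git reset a.txt): modified={a.txt, e.txt} staged={h.txt}
After op 10 (git reset h.txt): modified={a.txt, e.txt, h.txt} staged={none}
After op 11 (git add e.txt): modified={a.txt, h.txt} staged={e.txt}
After op 12 (git reset e.txt): modified={a.txt, e.txt, h.txt} staged={none}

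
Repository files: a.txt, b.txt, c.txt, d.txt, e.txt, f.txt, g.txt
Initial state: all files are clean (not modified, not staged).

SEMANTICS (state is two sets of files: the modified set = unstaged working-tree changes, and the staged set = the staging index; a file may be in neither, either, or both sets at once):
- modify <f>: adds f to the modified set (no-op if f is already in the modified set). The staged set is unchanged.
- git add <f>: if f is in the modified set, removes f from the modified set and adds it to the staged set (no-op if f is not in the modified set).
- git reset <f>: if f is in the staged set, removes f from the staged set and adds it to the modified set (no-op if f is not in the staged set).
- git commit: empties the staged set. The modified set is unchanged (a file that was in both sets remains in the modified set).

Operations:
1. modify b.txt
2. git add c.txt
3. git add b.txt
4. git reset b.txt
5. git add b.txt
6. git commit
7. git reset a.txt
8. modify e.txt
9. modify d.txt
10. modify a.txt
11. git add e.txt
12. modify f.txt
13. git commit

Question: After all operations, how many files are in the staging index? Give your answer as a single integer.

After op 1 (modify b.txt): modified={b.txt} staged={none}
After op 2 (git add c.txt): modified={b.txt} staged={none}
After op 3 (git add b.txt): modified={none} staged={b.txt}
After op 4 (git reset b.txt): modified={b.txt} staged={none}
After op 5 (git add b.txt): modified={none} staged={b.txt}
After op 6 (git commit): modified={none} staged={none}
After op 7 (git reset a.txt): modified={none} staged={none}
After op 8 (modify e.txt): modified={e.txt} staged={none}
After op 9 (modify d.txt): modified={d.txt, e.txt} staged={none}
After op 10 (modify a.txt): modified={a.txt, d.txt, e.txt} staged={none}
After op 11 (git add e.txt): modified={a.txt, d.txt} staged={e.txt}
After op 12 (modify f.txt): modified={a.txt, d.txt, f.txt} staged={e.txt}
After op 13 (git commit): modified={a.txt, d.txt, f.txt} staged={none}
Final staged set: {none} -> count=0

Answer: 0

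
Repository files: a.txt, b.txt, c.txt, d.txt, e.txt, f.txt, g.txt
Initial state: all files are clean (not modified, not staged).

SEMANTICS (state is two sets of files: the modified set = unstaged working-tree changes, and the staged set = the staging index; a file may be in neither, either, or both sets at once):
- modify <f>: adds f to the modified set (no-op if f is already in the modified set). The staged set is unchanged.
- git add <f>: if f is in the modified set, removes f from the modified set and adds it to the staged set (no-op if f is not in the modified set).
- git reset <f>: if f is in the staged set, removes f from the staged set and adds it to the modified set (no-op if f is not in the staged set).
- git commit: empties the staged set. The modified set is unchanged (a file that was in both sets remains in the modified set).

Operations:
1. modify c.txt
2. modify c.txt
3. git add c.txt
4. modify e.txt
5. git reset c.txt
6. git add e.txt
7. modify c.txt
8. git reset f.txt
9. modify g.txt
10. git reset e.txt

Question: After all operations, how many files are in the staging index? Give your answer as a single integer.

After op 1 (modify c.txt): modified={c.txt} staged={none}
After op 2 (modify c.txt): modified={c.txt} staged={none}
After op 3 (git add c.txt): modified={none} staged={c.txt}
After op 4 (modify e.txt): modified={e.txt} staged={c.txt}
After op 5 (git reset c.txt): modified={c.txt, e.txt} staged={none}
After op 6 (git add e.txt): modified={c.txt} staged={e.txt}
After op 7 (modify c.txt): modified={c.txt} staged={e.txt}
After op 8 (git reset f.txt): modified={c.txt} staged={e.txt}
After op 9 (modify g.txt): modified={c.txt, g.txt} staged={e.txt}
After op 10 (git reset e.txt): modified={c.txt, e.txt, g.txt} staged={none}
Final staged set: {none} -> count=0

Answer: 0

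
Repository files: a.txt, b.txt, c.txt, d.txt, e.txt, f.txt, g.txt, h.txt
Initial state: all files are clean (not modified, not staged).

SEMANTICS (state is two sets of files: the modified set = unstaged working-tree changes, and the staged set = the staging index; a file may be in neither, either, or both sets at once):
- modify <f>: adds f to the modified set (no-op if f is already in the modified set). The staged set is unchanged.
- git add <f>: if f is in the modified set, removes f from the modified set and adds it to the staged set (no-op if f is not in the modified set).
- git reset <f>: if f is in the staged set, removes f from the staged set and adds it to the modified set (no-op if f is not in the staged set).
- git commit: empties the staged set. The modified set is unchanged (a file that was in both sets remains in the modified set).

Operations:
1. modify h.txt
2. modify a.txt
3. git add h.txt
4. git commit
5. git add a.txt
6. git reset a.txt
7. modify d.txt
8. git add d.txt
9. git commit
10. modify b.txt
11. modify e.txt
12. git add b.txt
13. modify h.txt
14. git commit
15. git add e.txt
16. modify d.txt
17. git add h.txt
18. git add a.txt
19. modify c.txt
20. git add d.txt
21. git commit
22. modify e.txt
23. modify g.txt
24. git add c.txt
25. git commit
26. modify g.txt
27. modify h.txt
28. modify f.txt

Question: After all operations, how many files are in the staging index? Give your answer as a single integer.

Answer: 0

Derivation:
After op 1 (modify h.txt): modified={h.txt} staged={none}
After op 2 (modify a.txt): modified={a.txt, h.txt} staged={none}
After op 3 (git add h.txt): modified={a.txt} staged={h.txt}
After op 4 (git commit): modified={a.txt} staged={none}
After op 5 (git add a.txt): modified={none} staged={a.txt}
After op 6 (git reset a.txt): modified={a.txt} staged={none}
After op 7 (modify d.txt): modified={a.txt, d.txt} staged={none}
After op 8 (git add d.txt): modified={a.txt} staged={d.txt}
After op 9 (git commit): modified={a.txt} staged={none}
After op 10 (modify b.txt): modified={a.txt, b.txt} staged={none}
After op 11 (modify e.txt): modified={a.txt, b.txt, e.txt} staged={none}
After op 12 (git add b.txt): modified={a.txt, e.txt} staged={b.txt}
After op 13 (modify h.txt): modified={a.txt, e.txt, h.txt} staged={b.txt}
After op 14 (git commit): modified={a.txt, e.txt, h.txt} staged={none}
After op 15 (git add e.txt): modified={a.txt, h.txt} staged={e.txt}
After op 16 (modify d.txt): modified={a.txt, d.txt, h.txt} staged={e.txt}
After op 17 (git add h.txt): modified={a.txt, d.txt} staged={e.txt, h.txt}
After op 18 (git add a.txt): modified={d.txt} staged={a.txt, e.txt, h.txt}
After op 19 (modify c.txt): modified={c.txt, d.txt} staged={a.txt, e.txt, h.txt}
After op 20 (git add d.txt): modified={c.txt} staged={a.txt, d.txt, e.txt, h.txt}
After op 21 (git commit): modified={c.txt} staged={none}
After op 22 (modify e.txt): modified={c.txt, e.txt} staged={none}
After op 23 (modify g.txt): modified={c.txt, e.txt, g.txt} staged={none}
After op 24 (git add c.txt): modified={e.txt, g.txt} staged={c.txt}
After op 25 (git commit): modified={e.txt, g.txt} staged={none}
After op 26 (modify g.txt): modified={e.txt, g.txt} staged={none}
After op 27 (modify h.txt): modified={e.txt, g.txt, h.txt} staged={none}
After op 28 (modify f.txt): modified={e.txt, f.txt, g.txt, h.txt} staged={none}
Final staged set: {none} -> count=0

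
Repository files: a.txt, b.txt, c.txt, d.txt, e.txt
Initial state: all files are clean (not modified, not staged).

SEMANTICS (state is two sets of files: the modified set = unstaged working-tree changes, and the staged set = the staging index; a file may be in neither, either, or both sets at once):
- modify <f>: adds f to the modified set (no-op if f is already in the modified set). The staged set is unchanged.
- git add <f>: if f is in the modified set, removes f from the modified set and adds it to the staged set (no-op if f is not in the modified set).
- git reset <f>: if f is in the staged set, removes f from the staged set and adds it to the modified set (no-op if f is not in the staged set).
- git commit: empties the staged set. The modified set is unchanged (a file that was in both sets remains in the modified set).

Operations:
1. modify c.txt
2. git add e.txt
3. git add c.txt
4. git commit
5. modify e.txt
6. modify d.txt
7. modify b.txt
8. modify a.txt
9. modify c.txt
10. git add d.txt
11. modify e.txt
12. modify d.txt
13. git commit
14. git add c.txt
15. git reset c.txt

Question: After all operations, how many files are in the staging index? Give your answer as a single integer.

Answer: 0

Derivation:
After op 1 (modify c.txt): modified={c.txt} staged={none}
After op 2 (git add e.txt): modified={c.txt} staged={none}
After op 3 (git add c.txt): modified={none} staged={c.txt}
After op 4 (git commit): modified={none} staged={none}
After op 5 (modify e.txt): modified={e.txt} staged={none}
After op 6 (modify d.txt): modified={d.txt, e.txt} staged={none}
After op 7 (modify b.txt): modified={b.txt, d.txt, e.txt} staged={none}
After op 8 (modify a.txt): modified={a.txt, b.txt, d.txt, e.txt} staged={none}
After op 9 (modify c.txt): modified={a.txt, b.txt, c.txt, d.txt, e.txt} staged={none}
After op 10 (git add d.txt): modified={a.txt, b.txt, c.txt, e.txt} staged={d.txt}
After op 11 (modify e.txt): modified={a.txt, b.txt, c.txt, e.txt} staged={d.txt}
After op 12 (modify d.txt): modified={a.txt, b.txt, c.txt, d.txt, e.txt} staged={d.txt}
After op 13 (git commit): modified={a.txt, b.txt, c.txt, d.txt, e.txt} staged={none}
After op 14 (git add c.txt): modified={a.txt, b.txt, d.txt, e.txt} staged={c.txt}
After op 15 (git reset c.txt): modified={a.txt, b.txt, c.txt, d.txt, e.txt} staged={none}
Final staged set: {none} -> count=0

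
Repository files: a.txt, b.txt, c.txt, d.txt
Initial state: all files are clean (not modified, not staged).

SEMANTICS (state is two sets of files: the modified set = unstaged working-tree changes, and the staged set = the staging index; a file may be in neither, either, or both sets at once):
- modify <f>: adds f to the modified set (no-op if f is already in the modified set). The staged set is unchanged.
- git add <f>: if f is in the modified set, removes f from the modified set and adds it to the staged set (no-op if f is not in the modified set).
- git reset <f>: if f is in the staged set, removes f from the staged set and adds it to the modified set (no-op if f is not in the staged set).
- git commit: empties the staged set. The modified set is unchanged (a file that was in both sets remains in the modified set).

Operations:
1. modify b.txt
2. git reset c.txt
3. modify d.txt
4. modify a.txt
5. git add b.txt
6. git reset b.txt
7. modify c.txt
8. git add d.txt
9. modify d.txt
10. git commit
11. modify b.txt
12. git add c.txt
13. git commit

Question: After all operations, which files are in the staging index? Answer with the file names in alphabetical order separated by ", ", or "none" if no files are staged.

After op 1 (modify b.txt): modified={b.txt} staged={none}
After op 2 (git reset c.txt): modified={b.txt} staged={none}
After op 3 (modify d.txt): modified={b.txt, d.txt} staged={none}
After op 4 (modify a.txt): modified={a.txt, b.txt, d.txt} staged={none}
After op 5 (git add b.txt): modified={a.txt, d.txt} staged={b.txt}
After op 6 (git reset b.txt): modified={a.txt, b.txt, d.txt} staged={none}
After op 7 (modify c.txt): modified={a.txt, b.txt, c.txt, d.txt} staged={none}
After op 8 (git add d.txt): modified={a.txt, b.txt, c.txt} staged={d.txt}
After op 9 (modify d.txt): modified={a.txt, b.txt, c.txt, d.txt} staged={d.txt}
After op 10 (git commit): modified={a.txt, b.txt, c.txt, d.txt} staged={none}
After op 11 (modify b.txt): modified={a.txt, b.txt, c.txt, d.txt} staged={none}
After op 12 (git add c.txt): modified={a.txt, b.txt, d.txt} staged={c.txt}
After op 13 (git commit): modified={a.txt, b.txt, d.txt} staged={none}

Answer: none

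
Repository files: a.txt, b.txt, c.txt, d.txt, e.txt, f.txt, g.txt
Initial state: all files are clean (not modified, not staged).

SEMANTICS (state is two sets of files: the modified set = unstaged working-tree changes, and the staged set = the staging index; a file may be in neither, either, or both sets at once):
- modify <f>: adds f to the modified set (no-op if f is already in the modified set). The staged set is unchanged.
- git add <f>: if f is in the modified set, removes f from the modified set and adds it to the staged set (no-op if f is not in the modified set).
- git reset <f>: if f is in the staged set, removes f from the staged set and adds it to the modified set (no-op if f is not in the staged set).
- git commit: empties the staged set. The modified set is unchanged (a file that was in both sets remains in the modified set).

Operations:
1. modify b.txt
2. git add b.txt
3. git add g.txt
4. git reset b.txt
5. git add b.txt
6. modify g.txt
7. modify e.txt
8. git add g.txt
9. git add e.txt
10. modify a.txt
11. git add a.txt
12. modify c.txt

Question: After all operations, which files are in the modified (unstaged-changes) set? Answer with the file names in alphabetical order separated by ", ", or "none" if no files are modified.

After op 1 (modify b.txt): modified={b.txt} staged={none}
After op 2 (git add b.txt): modified={none} staged={b.txt}
After op 3 (git add g.txt): modified={none} staged={b.txt}
After op 4 (git reset b.txt): modified={b.txt} staged={none}
After op 5 (git add b.txt): modified={none} staged={b.txt}
After op 6 (modify g.txt): modified={g.txt} staged={b.txt}
After op 7 (modify e.txt): modified={e.txt, g.txt} staged={b.txt}
After op 8 (git add g.txt): modified={e.txt} staged={b.txt, g.txt}
After op 9 (git add e.txt): modified={none} staged={b.txt, e.txt, g.txt}
After op 10 (modify a.txt): modified={a.txt} staged={b.txt, e.txt, g.txt}
After op 11 (git add a.txt): modified={none} staged={a.txt, b.txt, e.txt, g.txt}
After op 12 (modify c.txt): modified={c.txt} staged={a.txt, b.txt, e.txt, g.txt}

Answer: c.txt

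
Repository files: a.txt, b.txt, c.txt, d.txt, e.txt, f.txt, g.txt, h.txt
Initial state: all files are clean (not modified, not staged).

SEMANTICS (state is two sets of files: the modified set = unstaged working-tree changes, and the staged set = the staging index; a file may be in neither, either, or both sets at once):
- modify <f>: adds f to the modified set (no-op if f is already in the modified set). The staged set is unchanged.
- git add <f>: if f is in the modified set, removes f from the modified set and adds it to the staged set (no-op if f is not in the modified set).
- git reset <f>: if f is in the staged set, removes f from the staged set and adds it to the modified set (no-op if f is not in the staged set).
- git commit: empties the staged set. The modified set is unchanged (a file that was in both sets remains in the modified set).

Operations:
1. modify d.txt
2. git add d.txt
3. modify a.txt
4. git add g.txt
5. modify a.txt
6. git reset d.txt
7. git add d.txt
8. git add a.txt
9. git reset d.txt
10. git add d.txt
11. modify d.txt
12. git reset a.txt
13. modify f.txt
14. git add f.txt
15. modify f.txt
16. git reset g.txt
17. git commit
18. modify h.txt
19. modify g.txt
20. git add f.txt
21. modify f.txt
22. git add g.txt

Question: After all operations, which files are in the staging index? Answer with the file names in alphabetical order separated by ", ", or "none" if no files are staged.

After op 1 (modify d.txt): modified={d.txt} staged={none}
After op 2 (git add d.txt): modified={none} staged={d.txt}
After op 3 (modify a.txt): modified={a.txt} staged={d.txt}
After op 4 (git add g.txt): modified={a.txt} staged={d.txt}
After op 5 (modify a.txt): modified={a.txt} staged={d.txt}
After op 6 (git reset d.txt): modified={a.txt, d.txt} staged={none}
After op 7 (git add d.txt): modified={a.txt} staged={d.txt}
After op 8 (git add a.txt): modified={none} staged={a.txt, d.txt}
After op 9 (git reset d.txt): modified={d.txt} staged={a.txt}
After op 10 (git add d.txt): modified={none} staged={a.txt, d.txt}
After op 11 (modify d.txt): modified={d.txt} staged={a.txt, d.txt}
After op 12 (git reset a.txt): modified={a.txt, d.txt} staged={d.txt}
After op 13 (modify f.txt): modified={a.txt, d.txt, f.txt} staged={d.txt}
After op 14 (git add f.txt): modified={a.txt, d.txt} staged={d.txt, f.txt}
After op 15 (modify f.txt): modified={a.txt, d.txt, f.txt} staged={d.txt, f.txt}
After op 16 (git reset g.txt): modified={a.txt, d.txt, f.txt} staged={d.txt, f.txt}
After op 17 (git commit): modified={a.txt, d.txt, f.txt} staged={none}
After op 18 (modify h.txt): modified={a.txt, d.txt, f.txt, h.txt} staged={none}
After op 19 (modify g.txt): modified={a.txt, d.txt, f.txt, g.txt, h.txt} staged={none}
After op 20 (git add f.txt): modified={a.txt, d.txt, g.txt, h.txt} staged={f.txt}
After op 21 (modify f.txt): modified={a.txt, d.txt, f.txt, g.txt, h.txt} staged={f.txt}
After op 22 (git add g.txt): modified={a.txt, d.txt, f.txt, h.txt} staged={f.txt, g.txt}

Answer: f.txt, g.txt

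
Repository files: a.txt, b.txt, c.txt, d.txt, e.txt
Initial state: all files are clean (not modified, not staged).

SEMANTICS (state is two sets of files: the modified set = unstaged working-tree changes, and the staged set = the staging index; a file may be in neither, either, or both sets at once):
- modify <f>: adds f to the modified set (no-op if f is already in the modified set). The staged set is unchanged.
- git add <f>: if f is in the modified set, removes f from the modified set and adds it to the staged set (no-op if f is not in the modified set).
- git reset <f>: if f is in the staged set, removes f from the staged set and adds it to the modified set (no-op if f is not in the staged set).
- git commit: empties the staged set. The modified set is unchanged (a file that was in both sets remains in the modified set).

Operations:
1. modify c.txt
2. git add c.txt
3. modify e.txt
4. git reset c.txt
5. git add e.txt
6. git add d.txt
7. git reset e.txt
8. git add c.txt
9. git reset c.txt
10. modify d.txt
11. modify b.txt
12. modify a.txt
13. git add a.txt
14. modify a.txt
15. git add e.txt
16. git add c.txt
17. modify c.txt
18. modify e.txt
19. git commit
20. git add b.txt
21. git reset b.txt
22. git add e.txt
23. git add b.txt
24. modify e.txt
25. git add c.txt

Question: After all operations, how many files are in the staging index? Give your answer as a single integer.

Answer: 3

Derivation:
After op 1 (modify c.txt): modified={c.txt} staged={none}
After op 2 (git add c.txt): modified={none} staged={c.txt}
After op 3 (modify e.txt): modified={e.txt} staged={c.txt}
After op 4 (git reset c.txt): modified={c.txt, e.txt} staged={none}
After op 5 (git add e.txt): modified={c.txt} staged={e.txt}
After op 6 (git add d.txt): modified={c.txt} staged={e.txt}
After op 7 (git reset e.txt): modified={c.txt, e.txt} staged={none}
After op 8 (git add c.txt): modified={e.txt} staged={c.txt}
After op 9 (git reset c.txt): modified={c.txt, e.txt} staged={none}
After op 10 (modify d.txt): modified={c.txt, d.txt, e.txt} staged={none}
After op 11 (modify b.txt): modified={b.txt, c.txt, d.txt, e.txt} staged={none}
After op 12 (modify a.txt): modified={a.txt, b.txt, c.txt, d.txt, e.txt} staged={none}
After op 13 (git add a.txt): modified={b.txt, c.txt, d.txt, e.txt} staged={a.txt}
After op 14 (modify a.txt): modified={a.txt, b.txt, c.txt, d.txt, e.txt} staged={a.txt}
After op 15 (git add e.txt): modified={a.txt, b.txt, c.txt, d.txt} staged={a.txt, e.txt}
After op 16 (git add c.txt): modified={a.txt, b.txt, d.txt} staged={a.txt, c.txt, e.txt}
After op 17 (modify c.txt): modified={a.txt, b.txt, c.txt, d.txt} staged={a.txt, c.txt, e.txt}
After op 18 (modify e.txt): modified={a.txt, b.txt, c.txt, d.txt, e.txt} staged={a.txt, c.txt, e.txt}
After op 19 (git commit): modified={a.txt, b.txt, c.txt, d.txt, e.txt} staged={none}
After op 20 (git add b.txt): modified={a.txt, c.txt, d.txt, e.txt} staged={b.txt}
After op 21 (git reset b.txt): modified={a.txt, b.txt, c.txt, d.txt, e.txt} staged={none}
After op 22 (git add e.txt): modified={a.txt, b.txt, c.txt, d.txt} staged={e.txt}
After op 23 (git add b.txt): modified={a.txt, c.txt, d.txt} staged={b.txt, e.txt}
After op 24 (modify e.txt): modified={a.txt, c.txt, d.txt, e.txt} staged={b.txt, e.txt}
After op 25 (git add c.txt): modified={a.txt, d.txt, e.txt} staged={b.txt, c.txt, e.txt}
Final staged set: {b.txt, c.txt, e.txt} -> count=3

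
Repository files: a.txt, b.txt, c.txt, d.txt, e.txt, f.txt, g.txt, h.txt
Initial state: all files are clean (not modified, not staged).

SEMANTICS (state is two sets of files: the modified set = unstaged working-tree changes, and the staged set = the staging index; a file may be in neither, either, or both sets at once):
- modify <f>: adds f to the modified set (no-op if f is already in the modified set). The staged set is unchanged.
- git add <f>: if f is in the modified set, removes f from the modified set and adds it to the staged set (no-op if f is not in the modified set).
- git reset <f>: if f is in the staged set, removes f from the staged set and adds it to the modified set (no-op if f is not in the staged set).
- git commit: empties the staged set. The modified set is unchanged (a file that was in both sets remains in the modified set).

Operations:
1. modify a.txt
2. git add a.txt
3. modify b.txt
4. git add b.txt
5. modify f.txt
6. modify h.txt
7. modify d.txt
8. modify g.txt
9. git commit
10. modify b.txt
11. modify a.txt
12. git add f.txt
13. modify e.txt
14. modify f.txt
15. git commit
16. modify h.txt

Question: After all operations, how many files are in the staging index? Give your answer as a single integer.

Answer: 0

Derivation:
After op 1 (modify a.txt): modified={a.txt} staged={none}
After op 2 (git add a.txt): modified={none} staged={a.txt}
After op 3 (modify b.txt): modified={b.txt} staged={a.txt}
After op 4 (git add b.txt): modified={none} staged={a.txt, b.txt}
After op 5 (modify f.txt): modified={f.txt} staged={a.txt, b.txt}
After op 6 (modify h.txt): modified={f.txt, h.txt} staged={a.txt, b.txt}
After op 7 (modify d.txt): modified={d.txt, f.txt, h.txt} staged={a.txt, b.txt}
After op 8 (modify g.txt): modified={d.txt, f.txt, g.txt, h.txt} staged={a.txt, b.txt}
After op 9 (git commit): modified={d.txt, f.txt, g.txt, h.txt} staged={none}
After op 10 (modify b.txt): modified={b.txt, d.txt, f.txt, g.txt, h.txt} staged={none}
After op 11 (modify a.txt): modified={a.txt, b.txt, d.txt, f.txt, g.txt, h.txt} staged={none}
After op 12 (git add f.txt): modified={a.txt, b.txt, d.txt, g.txt, h.txt} staged={f.txt}
After op 13 (modify e.txt): modified={a.txt, b.txt, d.txt, e.txt, g.txt, h.txt} staged={f.txt}
After op 14 (modify f.txt): modified={a.txt, b.txt, d.txt, e.txt, f.txt, g.txt, h.txt} staged={f.txt}
After op 15 (git commit): modified={a.txt, b.txt, d.txt, e.txt, f.txt, g.txt, h.txt} staged={none}
After op 16 (modify h.txt): modified={a.txt, b.txt, d.txt, e.txt, f.txt, g.txt, h.txt} staged={none}
Final staged set: {none} -> count=0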